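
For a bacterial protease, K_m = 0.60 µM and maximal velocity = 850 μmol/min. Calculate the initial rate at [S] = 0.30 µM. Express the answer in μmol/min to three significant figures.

283 μmol/min

v = Vmax·[S]/(Km + [S]) = 850 × 0.30 / (0.60 + 0.30)
  = 255.0 / 0.9000 = 283 μmol/min.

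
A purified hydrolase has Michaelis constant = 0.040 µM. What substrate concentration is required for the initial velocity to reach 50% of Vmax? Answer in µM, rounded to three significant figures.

0.0400 µM

v/Vmax = [S]/(Km+[S]) = 0.5, so [S] = Km·0.5/(1 − 0.5) = 0.040 × 1.000.
[S] = 0.0400 µM.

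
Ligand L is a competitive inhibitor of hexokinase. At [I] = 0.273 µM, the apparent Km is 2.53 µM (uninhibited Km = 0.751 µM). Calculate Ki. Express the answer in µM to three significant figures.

0.115 µM

Competitive: Km,app = α·Km with α = 1 + [I]/Ki.
α = Km,app/Km = 2.53/0.751 = 3.369.
Since α = 1 + [I]/Ki, [I]/Ki = 3.369 − 1 = 2.369 and Ki = 0.273/2.369 = 0.115 µM.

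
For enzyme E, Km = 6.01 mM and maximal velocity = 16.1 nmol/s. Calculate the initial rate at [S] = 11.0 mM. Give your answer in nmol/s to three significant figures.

10.4 nmol/s

v = Vmax·[S]/(Km + [S]) = 16.1 × 11.0 / (6.01 + 11.0)
  = 177.1 / 17.01 = 10.4 nmol/s.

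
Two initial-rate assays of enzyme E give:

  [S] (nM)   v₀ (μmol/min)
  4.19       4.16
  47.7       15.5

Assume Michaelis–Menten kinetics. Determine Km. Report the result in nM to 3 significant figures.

In reciprocal form, 1/v = (Km/Vmax)·(1/[S]) + 1/Vmax. The two points give (1/[S], 1/v) = (0.2387, 0.2404) and (0.02096, 0.06452).
Slope = (0.2404 − 0.06452)/(0.2387 − 0.02096) = 0.8079; intercept = 0.2404 − 0.8079×0.2387 = 0.04758.
Vmax = 1/intercept = 21.0 μmol/min; Km = slope × Vmax = 0.8079 × 21.0 = 17.0 nM.

17.0 nM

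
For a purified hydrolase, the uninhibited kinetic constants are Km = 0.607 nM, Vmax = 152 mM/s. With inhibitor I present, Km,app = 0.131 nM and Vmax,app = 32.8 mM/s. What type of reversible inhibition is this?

Both Km and Vmax decrease by the same factor (~4.64-fold) — characteristic of uncompetitive inhibition.

uncompetitive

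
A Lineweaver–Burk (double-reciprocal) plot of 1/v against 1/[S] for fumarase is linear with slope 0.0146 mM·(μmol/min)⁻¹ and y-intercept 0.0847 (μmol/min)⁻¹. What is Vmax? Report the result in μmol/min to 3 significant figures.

The y-intercept of a Lineweaver–Burk plot equals 1/Vmax, so Vmax = 1/0.0847 = 11.8 μmol/min.

11.8 μmol/min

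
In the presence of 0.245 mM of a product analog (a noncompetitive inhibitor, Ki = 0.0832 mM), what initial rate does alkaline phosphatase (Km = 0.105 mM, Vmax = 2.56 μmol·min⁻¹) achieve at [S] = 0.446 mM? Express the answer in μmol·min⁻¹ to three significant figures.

With α = 1 + [I]/Ki = 1 + 0.245/0.0832 = 3.945, the noncompetitive rate law is v = (Vmax/α)·[S] / (Km + [S]).
v = (2.56/3.945)×0.446 / (0.105 + 0.446) = 0.2894/0.5510 = 0.525 μmol·min⁻¹.

0.525 μmol·min⁻¹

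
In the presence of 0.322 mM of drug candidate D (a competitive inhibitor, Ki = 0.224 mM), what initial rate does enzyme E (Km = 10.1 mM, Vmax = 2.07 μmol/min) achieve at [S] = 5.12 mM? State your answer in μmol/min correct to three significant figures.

α = 1 + [I]/Ki = 1 + 0.322/0.224 = 2.438.
For a competitive inhibitor, Vmax is unchanged and the apparent Km becomes α·Km: Km,app = 24.6 mM, Vmax,app = 2.07 μmol/min.
v = Vmax,app·[S]/(Km,app + [S]) = 2.07 × 5.12/(24.6 + 5.12) = 0.356 μmol/min.

0.356 μmol/min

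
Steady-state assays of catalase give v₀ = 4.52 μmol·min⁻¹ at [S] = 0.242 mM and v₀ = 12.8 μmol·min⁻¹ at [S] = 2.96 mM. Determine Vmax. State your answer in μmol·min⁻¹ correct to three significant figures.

In reciprocal form, 1/v = (Km/Vmax)·(1/[S]) + 1/Vmax. The two points give (1/[S], 1/v) = (4.132, 0.2212) and (0.3378, 0.07812).
Slope = (0.2212 − 0.07812)/(4.132 − 0.3378) = 0.03772; intercept = 0.2212 − 0.03772×4.132 = 0.06538.
Vmax = 1/intercept = 15.3 μmol·min⁻¹; Km = slope × Vmax = 0.03772 × 15.3 = 0.577 mM.

15.3 μmol·min⁻¹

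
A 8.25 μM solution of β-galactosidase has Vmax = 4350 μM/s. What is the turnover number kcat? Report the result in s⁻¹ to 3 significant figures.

527 s⁻¹

kcat = Vmax/[E]total = 4350 μM/s / 8.25 μM = 527 s⁻¹.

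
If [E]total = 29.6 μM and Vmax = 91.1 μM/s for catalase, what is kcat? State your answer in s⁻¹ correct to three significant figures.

kcat = Vmax/[E]total = 91.1 μM/s / 29.6 μM = 3.08 s⁻¹.

3.08 s⁻¹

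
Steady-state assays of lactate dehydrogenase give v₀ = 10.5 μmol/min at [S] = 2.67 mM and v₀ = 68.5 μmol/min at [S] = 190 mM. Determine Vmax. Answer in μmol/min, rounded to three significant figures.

74.4 μmol/min

In reciprocal form, 1/v = (Km/Vmax)·(1/[S]) + 1/Vmax. The two points give (1/[S], 1/v) = (0.3745, 0.09524) and (0.005263, 0.01460).
Slope = (0.09524 − 0.01460)/(0.3745 − 0.005263) = 0.2184; intercept = 0.09524 − 0.2184×0.3745 = 0.01345.
Vmax = 1/intercept = 74.4 μmol/min; Km = slope × Vmax = 0.2184 × 74.4 = 16.2 mM.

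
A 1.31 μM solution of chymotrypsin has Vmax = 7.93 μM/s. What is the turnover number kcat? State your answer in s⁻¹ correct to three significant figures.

6.05 s⁻¹

kcat = Vmax/[E]total = 7.93 μM/s / 1.31 μM = 6.05 s⁻¹.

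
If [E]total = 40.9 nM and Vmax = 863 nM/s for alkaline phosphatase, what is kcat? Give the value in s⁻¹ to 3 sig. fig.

kcat = Vmax/[E]total = 863 nM/s / 40.9 nM = 21.1 s⁻¹.

21.1 s⁻¹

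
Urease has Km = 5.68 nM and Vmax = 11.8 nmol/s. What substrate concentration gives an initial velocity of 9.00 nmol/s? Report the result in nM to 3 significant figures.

The required fractional saturation is v/Vmax = 9.00/11.8 = 0.7627.
Then [S]/(Km+[S]) = 0.7627 ⇒ [S] = 5.68 × 0.7627/(1 − 0.7627) = 18.3 nM.

18.3 nM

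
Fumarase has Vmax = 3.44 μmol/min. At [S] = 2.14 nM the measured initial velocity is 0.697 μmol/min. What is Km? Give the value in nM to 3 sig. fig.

8.42 nM

v/Vmax = 0.697/3.44 = 0.2026 = [S]/(Km+[S]).
So Km + [S] = [S]/0.2026 = 10.56 nM, giving Km = 10.56 − 2.14 = 8.42 nM.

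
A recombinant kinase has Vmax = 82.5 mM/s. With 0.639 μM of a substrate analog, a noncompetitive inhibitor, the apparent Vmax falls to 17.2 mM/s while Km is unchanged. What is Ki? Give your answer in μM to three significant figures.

0.168 μM

Noncompetitive: Vmax,app = Vmax/α with α = 1 + [I]/Ki.
α = Vmax/Vmax,app = 82.5/17.2 = 4.797.
Ki = [I]/(α − 1) = 0.639/3.797 = 0.168 μM.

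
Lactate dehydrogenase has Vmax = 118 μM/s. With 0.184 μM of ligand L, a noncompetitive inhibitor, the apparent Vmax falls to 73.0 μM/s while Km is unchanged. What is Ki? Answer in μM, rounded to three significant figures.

0.298 μM

Noncompetitive: Vmax,app = Vmax/α with α = 1 + [I]/Ki.
α = Vmax/Vmax,app = 118/73.0 = 1.616.
Since α = 1 + [I]/Ki, [I]/Ki = 1.616 − 1 = 0.6164 and Ki = 0.184/0.6164 = 0.298 μM.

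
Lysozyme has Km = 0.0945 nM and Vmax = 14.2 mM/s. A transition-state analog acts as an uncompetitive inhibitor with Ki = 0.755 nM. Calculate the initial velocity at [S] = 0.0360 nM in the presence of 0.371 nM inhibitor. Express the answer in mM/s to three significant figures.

With α = 1 + [I]/Ki = 1 + 0.371/0.755 = 1.491, the uncompetitive rate law is v = (Vmax/α)·[S] / (Km/α + [S]).
v = (14.2/1.491)×0.0360 / (0.0945/1.491 + 0.0360) = 0.3428/0.09936 = 3.45 mM/s.

3.45 mM/s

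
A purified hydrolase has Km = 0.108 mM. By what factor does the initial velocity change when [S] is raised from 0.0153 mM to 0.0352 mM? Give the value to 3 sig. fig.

1.98

Since Vmax cancels, v₂/v₁ = [S]₂(Km+[S]₁) / [S]₁(Km+[S]₂).
= 0.0352×(0.108+0.0153) / (0.0153×(0.108+0.0352)) = 0.004340/0.002191 = 1.98.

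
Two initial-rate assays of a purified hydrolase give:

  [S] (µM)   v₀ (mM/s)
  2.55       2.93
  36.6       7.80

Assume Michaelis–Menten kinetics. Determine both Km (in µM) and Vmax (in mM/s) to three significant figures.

In reciprocal form, 1/v = (Km/Vmax)·(1/[S]) + 1/Vmax. The two points give (1/[S], 1/v) = (0.3922, 0.3413) and (0.02732, 0.1282).
Slope = (0.3413 − 0.1282)/(0.3922 − 0.02732) = 0.5841; intercept = 0.3413 − 0.5841×0.3922 = 0.1122.
Vmax = 1/intercept = 8.91 mM/s; Km = slope × Vmax = 0.5841 × 8.91 = 5.20 µM.

Km = 5.20 µM; Vmax = 8.91 mM/s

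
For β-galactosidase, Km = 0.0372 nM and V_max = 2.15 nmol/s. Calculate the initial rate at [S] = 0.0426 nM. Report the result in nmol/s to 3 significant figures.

v = Vmax·[S]/(Km + [S]) = 2.15 × 0.0426 / (0.0372 + 0.0426)
  = 0.09159 / 0.07980 = 1.15 nmol/s.

1.15 nmol/s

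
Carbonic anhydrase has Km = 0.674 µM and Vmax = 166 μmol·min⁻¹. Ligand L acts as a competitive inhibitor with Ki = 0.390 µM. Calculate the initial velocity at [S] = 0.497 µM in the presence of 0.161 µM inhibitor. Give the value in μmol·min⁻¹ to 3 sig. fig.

56.9 μmol·min⁻¹

α = 1 + [I]/Ki = 1 + 0.161/0.390 = 1.413.
For a competitive inhibitor, Vmax is unchanged and the apparent Km becomes α·Km: Km,app = 0.952 µM, Vmax,app = 166 μmol·min⁻¹.
v = Vmax,app·[S]/(Km,app + [S]) = 166 × 0.497/(0.952 + 0.497) = 56.9 μmol·min⁻¹.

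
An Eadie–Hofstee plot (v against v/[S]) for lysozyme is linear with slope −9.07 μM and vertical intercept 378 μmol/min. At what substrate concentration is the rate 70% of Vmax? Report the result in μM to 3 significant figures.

21.2 μM

The Eadie–Hofstee slope gives Km = 9.07 μM (slope = −Km).
v/Vmax = [S]/(Km+[S]) = 0.7 ⇒ [S] = Km·0.7/(1−0.7) = 9.07 × 2.333 = 21.2 μM.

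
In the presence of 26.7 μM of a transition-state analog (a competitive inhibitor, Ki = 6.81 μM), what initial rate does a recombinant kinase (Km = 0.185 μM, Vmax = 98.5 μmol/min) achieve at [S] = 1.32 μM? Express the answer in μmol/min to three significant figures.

58.3 μmol/min

With α = 1 + [I]/Ki = 1 + 26.7/6.81 = 4.921, the competitive rate law is v = Vmax[S] / (αKm + [S]).
v = 98.5×1.32 / (4.921×0.185 + 1.32) = 130.0/2.230 = 58.3 μmol/min.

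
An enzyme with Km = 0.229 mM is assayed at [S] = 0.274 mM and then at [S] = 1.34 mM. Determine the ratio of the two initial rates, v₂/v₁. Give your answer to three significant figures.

The fractional saturations are [S]/(Km+[S]) = 0.274/0.5030 = 0.5447 and 1.34/1.569 = 0.8540.
v₂/v₁ is just their ratio: 0.8540/0.5447 = 1.57.

1.57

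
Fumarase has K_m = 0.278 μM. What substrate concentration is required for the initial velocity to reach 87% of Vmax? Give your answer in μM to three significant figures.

1.86 μM

v/Vmax = [S]/(Km+[S]) = 0.87, so [S] = Km·0.87/(1 − 0.87) = 0.278 × 6.692.
[S] = 1.86 μM.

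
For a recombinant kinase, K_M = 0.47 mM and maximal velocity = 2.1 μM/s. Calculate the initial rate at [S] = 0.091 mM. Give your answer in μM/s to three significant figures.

v = Vmax·[S]/(Km + [S]) = 2.1 × 0.091 / (0.47 + 0.091)
  = 0.1911 / 0.5610 = 0.341 μM/s.

0.341 μM/s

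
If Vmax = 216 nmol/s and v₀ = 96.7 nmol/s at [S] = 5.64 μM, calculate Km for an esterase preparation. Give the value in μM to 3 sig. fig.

6.96 μM

v/Vmax = 96.7/216 = 0.4477 = [S]/(Km+[S]).
So Km + [S] = [S]/0.4477 = 12.60 μM, giving Km = 12.60 − 5.64 = 6.96 μM.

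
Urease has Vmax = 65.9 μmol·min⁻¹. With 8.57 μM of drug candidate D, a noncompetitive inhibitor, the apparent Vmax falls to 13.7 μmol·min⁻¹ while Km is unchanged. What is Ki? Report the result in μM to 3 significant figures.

Noncompetitive: Vmax,app = Vmax/α with α = 1 + [I]/Ki.
α = Vmax/Vmax,app = 65.9/13.7 = 4.810.
Since α = 1 + [I]/Ki, [I]/Ki = 4.810 − 1 = 3.810 and Ki = 8.57/3.810 = 2.25 μM.

2.25 μM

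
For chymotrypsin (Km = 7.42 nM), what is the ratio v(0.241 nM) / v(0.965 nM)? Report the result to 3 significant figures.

0.273

The fractional saturations are [S]/(Km+[S]) = 0.965/8.385 = 0.1151 and 0.241/7.661 = 0.03146.
v₂/v₁ is just their ratio: 0.03146/0.1151 = 0.273.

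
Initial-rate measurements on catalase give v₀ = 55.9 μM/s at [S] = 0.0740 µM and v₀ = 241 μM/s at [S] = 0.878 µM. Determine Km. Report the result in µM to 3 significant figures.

In reciprocal form, 1/v = (Km/Vmax)·(1/[S]) + 1/Vmax. The two points give (1/[S], 1/v) = (13.51, 0.01789) and (1.139, 0.004149).
Slope = (0.01789 − 0.004149)/(13.51 − 1.139) = 0.001110; intercept = 0.01789 − 0.001110×13.51 = 0.002885.
Vmax = 1/intercept = 347 μM/s; Km = slope × Vmax = 0.001110 × 347 = 0.385 µM.

0.385 µM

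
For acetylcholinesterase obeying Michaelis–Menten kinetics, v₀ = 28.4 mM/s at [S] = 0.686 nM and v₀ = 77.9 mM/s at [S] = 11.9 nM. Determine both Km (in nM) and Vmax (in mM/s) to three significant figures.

Km = 1.42 nM; Vmax = 87.2 mM/s

In reciprocal form, 1/v = (Km/Vmax)·(1/[S]) + 1/Vmax. The two points give (1/[S], 1/v) = (1.458, 0.03521) and (0.08403, 0.01284).
Slope = (0.03521 − 0.01284)/(1.458 − 0.08403) = 0.01629; intercept = 0.03521 − 0.01629×1.458 = 0.01147.
Vmax = 1/intercept = 87.2 mM/s; Km = slope × Vmax = 0.01629 × 87.2 = 1.42 nM.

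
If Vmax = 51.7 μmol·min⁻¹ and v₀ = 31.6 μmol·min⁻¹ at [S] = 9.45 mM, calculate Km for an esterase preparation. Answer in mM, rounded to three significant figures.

6.01 mM

From v = Vmax[S]/(Km+[S]), Km = [S](Vmax − v)/v.
Km = 9.45 × (51.7 − 31.6) / 31.6 = 189.9/31.6 = 6.01 mM.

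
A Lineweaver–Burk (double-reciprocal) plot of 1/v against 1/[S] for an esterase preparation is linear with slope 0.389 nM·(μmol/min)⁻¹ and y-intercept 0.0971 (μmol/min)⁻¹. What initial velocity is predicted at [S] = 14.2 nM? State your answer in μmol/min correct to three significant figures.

8.03 μmol/min

The y-intercept is 1/Vmax, so Vmax = 1/0.0971 = 10.3 μmol/min.
The slope is Km/Vmax, so Km = 0.389 × 10.3 = 4.01 nM.
Then v = 10.3 × 14.2/(4.01 + 14.2) = 8.03 μmol/min.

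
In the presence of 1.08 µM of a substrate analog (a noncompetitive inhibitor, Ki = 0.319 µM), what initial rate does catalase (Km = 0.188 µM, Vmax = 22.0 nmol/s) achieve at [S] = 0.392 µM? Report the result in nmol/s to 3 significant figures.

3.39 nmol/s

With α = 1 + [I]/Ki = 1 + 1.08/0.319 = 4.386, the noncompetitive rate law is v = (Vmax/α)·[S] / (Km + [S]).
v = (22.0/4.386)×0.392 / (0.188 + 0.392) = 1.966/0.5800 = 3.39 nmol/s.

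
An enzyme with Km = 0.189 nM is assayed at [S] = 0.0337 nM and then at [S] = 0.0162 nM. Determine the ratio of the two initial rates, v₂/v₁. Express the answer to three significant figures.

Since Vmax cancels, v₂/v₁ = [S]₂(Km+[S]₁) / [S]₁(Km+[S]₂).
= 0.0162×(0.189+0.0337) / (0.0337×(0.189+0.0162)) = 0.003608/0.006915 = 0.522.

0.522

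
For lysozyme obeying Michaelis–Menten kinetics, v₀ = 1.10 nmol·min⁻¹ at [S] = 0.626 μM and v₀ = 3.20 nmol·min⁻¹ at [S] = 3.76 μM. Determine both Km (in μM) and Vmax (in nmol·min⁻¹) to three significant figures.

Km = 2.32 μM; Vmax = 5.17 nmol·min⁻¹

From v = Vmax[S]/(Km+[S]), each point gives Vmax = v(Km+[S])/[S].
Equating: 1.10(Km+0.626)/0.626 = 3.20(Km+3.76)/3.76.
1.757·Km + 1.10 = 0.8511·Km + 3.20, so (1.757 − 0.8511)·Km = 3.20 − 1.10.
Km = 2.100/0.9061 = 2.32 μM; then Vmax = 1.10(2.32+0.626)/0.626 = 5.17 nmol·min⁻¹.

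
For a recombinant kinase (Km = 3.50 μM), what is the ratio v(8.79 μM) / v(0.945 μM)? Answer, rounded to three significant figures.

Since Vmax cancels, v₂/v₁ = [S]₂(Km+[S]₁) / [S]₁(Km+[S]₂).
= 8.79×(3.50+0.945) / (0.945×(3.50+8.79)) = 39.07/11.61 = 3.36.

3.36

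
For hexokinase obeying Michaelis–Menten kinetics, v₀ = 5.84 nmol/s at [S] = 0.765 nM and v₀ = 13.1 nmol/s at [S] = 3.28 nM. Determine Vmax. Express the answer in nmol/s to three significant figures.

In reciprocal form, 1/v = (Km/Vmax)·(1/[S]) + 1/Vmax. The two points give (1/[S], 1/v) = (1.307, 0.1712) and (0.3049, 0.07634).
Slope = (0.1712 − 0.07634)/(1.307 − 0.3049) = 0.09468; intercept = 0.1712 − 0.09468×1.307 = 0.04747.
Vmax = 1/intercept = 21.1 nmol/s; Km = slope × Vmax = 0.09468 × 21.1 = 1.99 nM.

21.1 nmol/s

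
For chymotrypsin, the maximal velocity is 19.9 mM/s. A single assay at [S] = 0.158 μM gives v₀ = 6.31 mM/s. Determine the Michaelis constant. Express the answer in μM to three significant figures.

From v = Vmax[S]/(Km+[S]), Km = [S](Vmax − v)/v.
Km = 0.158 × (19.9 − 6.31) / 6.31 = 2.147/6.31 = 0.340 μM.

0.340 μM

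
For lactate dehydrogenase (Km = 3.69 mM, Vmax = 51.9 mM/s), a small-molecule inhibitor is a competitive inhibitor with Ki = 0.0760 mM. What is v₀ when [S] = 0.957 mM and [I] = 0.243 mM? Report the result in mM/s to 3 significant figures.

3.02 mM/s

α = 1 + [I]/Ki = 1 + 0.243/0.0760 = 4.197.
For a competitive inhibitor, Vmax is unchanged and the apparent Km becomes α·Km: Km,app = 15.5 mM, Vmax,app = 51.9 mM/s.
v = Vmax,app·[S]/(Km,app + [S]) = 51.9 × 0.957/(15.5 + 0.957) = 3.02 mM/s.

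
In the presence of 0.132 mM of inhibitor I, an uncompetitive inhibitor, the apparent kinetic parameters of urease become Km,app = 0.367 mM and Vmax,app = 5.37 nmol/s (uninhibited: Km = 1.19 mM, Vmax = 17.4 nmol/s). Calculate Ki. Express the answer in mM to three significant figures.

Uncompetitive: Vmax,app = Vmax/α (and Km,app = Km/α) with α = 1 + [I]/Ki.
α = Vmax/Vmax,app = 17.4/5.37 = 3.240.
Ki = [I]/(α − 1) = 0.132/2.240 = 0.0589 mM.

0.0589 mM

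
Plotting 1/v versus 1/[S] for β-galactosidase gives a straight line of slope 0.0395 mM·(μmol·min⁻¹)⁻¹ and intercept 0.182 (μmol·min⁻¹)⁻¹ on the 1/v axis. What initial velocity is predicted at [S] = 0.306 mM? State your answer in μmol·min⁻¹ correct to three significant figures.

The y-intercept is 1/Vmax, so Vmax = 1/0.182 = 5.49 μmol·min⁻¹.
The slope is Km/Vmax, so Km = 0.0395 × 5.49 = 0.217 mM.
Then v = 5.49 × 0.306/(0.217 + 0.306) = 3.21 μmol·min⁻¹.

3.21 μmol·min⁻¹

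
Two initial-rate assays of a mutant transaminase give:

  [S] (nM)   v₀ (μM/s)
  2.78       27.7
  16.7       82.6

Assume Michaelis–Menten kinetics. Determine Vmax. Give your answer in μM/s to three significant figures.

137 μM/s

From v = Vmax[S]/(Km+[S]), each point gives Vmax = v(Km+[S])/[S].
Equating: 27.7(Km+2.78)/2.78 = 82.6(Km+16.7)/16.7.
9.964·Km + 27.7 = 4.946·Km + 82.6, so (9.964 − 4.946)·Km = 82.6 − 27.7.
Km = 54.90/5.018 = 10.9 nM; then Vmax = 27.7(10.9+2.78)/2.78 = 137 μM/s.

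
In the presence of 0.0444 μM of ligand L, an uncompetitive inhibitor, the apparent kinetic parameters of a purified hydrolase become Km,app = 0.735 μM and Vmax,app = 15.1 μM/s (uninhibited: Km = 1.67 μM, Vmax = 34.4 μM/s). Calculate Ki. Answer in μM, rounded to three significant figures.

0.0347 μM

Uncompetitive: Vmax,app = Vmax/α (and Km,app = Km/α) with α = 1 + [I]/Ki.
α = Vmax/Vmax,app = 34.4/15.1 = 2.278.
Since α = 1 + [I]/Ki, [I]/Ki = 2.278 − 1 = 1.278 and Ki = 0.0444/1.278 = 0.0347 μM.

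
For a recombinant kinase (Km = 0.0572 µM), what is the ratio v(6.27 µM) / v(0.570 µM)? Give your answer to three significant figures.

The fractional saturations are [S]/(Km+[S]) = 0.570/0.6272 = 0.9088 and 6.27/6.327 = 0.9910.
v₂/v₁ is just their ratio: 0.9910/0.9088 = 1.09.

1.09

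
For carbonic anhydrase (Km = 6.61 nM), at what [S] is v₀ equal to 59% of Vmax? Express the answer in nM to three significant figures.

v/Vmax = [S]/(Km+[S]) = 0.59, so [S] = Km·0.59/(1 − 0.59) = 6.61 × 1.439.
[S] = 9.51 nM.

9.51 nM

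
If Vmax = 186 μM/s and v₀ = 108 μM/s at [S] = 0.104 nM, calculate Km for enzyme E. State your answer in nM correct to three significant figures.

0.0751 nM

From v = Vmax[S]/(Km+[S]), Km = [S](Vmax − v)/v.
Km = 0.104 × (186 − 108) / 108 = 8.112/108 = 0.0751 nM.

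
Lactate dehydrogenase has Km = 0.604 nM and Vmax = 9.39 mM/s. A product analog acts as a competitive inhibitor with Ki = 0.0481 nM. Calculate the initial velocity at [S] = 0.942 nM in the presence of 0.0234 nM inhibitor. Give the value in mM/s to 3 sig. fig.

4.81 mM/s

With α = 1 + [I]/Ki = 1 + 0.0234/0.0481 = 1.486, the competitive rate law is v = Vmax[S] / (αKm + [S]).
v = 9.39×0.942 / (1.486×0.604 + 0.942) = 8.845/1.840 = 4.81 mM/s.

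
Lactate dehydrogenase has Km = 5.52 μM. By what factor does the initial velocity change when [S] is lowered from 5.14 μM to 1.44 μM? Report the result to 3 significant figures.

0.429

The fractional saturations are [S]/(Km+[S]) = 5.14/10.66 = 0.4822 and 1.44/6.960 = 0.2069.
v₂/v₁ is just their ratio: 0.2069/0.4822 = 0.429.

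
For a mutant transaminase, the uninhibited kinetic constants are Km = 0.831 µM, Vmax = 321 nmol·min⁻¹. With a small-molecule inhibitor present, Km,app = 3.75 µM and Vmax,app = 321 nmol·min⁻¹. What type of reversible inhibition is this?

competitive

Km increases (0.831 → 3.75 µM) while Vmax is unchanged — the hallmark of competitive inhibition.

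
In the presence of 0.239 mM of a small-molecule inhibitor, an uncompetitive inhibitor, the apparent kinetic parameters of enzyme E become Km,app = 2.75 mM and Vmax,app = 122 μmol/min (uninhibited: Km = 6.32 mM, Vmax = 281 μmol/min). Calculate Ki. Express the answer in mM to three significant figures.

0.183 mM

Uncompetitive: Vmax,app = Vmax/α (and Km,app = Km/α) with α = 1 + [I]/Ki.
α = Vmax/Vmax,app = 281/122 = 2.303.
Since α = 1 + [I]/Ki, [I]/Ki = 2.303 − 1 = 1.303 and Ki = 0.239/1.303 = 0.183 mM.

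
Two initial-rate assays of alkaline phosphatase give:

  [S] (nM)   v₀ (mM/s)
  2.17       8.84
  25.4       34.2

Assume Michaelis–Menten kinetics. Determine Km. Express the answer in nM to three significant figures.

9.30 nM

In reciprocal form, 1/v = (Km/Vmax)·(1/[S]) + 1/Vmax. The two points give (1/[S], 1/v) = (0.4608, 0.1131) and (0.03937, 0.02924).
Slope = (0.1131 − 0.02924)/(0.4608 − 0.03937) = 0.1990; intercept = 0.1131 − 0.1990×0.4608 = 0.02140.
Vmax = 1/intercept = 46.7 mM/s; Km = slope × Vmax = 0.1990 × 46.7 = 9.30 nM.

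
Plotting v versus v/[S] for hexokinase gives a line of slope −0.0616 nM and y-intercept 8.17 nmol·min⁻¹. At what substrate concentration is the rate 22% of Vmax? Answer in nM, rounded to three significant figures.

0.0174 nM

The Eadie–Hofstee slope gives Km = 0.0616 nM (slope = −Km).
v/Vmax = [S]/(Km+[S]) = 0.22 ⇒ [S] = Km·0.22/(1−0.22) = 0.0616 × 0.2821 = 0.0174 nM.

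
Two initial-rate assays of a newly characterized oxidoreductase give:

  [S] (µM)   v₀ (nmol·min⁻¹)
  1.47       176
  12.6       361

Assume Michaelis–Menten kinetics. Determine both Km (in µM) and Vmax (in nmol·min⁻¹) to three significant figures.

Km = 2.03 µM; Vmax = 419 nmol·min⁻¹

In reciprocal form, 1/v = (Km/Vmax)·(1/[S]) + 1/Vmax. The two points give (1/[S], 1/v) = (0.6803, 0.005682) and (0.07937, 0.002770).
Slope = (0.005682 − 0.002770)/(0.6803 − 0.07937) = 0.004846; intercept = 0.005682 − 0.004846×0.6803 = 0.002386.
Vmax = 1/intercept = 419 nmol·min⁻¹; Km = slope × Vmax = 0.004846 × 419 = 2.03 µM.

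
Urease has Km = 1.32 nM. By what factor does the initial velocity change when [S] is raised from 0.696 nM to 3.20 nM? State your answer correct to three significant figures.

2.05

The fractional saturations are [S]/(Km+[S]) = 0.696/2.016 = 0.3452 and 3.20/4.520 = 0.7080.
v₂/v₁ is just their ratio: 0.7080/0.3452 = 2.05.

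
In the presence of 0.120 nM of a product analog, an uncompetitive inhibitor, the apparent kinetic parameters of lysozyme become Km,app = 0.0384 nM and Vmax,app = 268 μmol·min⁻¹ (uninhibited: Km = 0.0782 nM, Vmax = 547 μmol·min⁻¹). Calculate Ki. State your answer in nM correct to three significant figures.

Uncompetitive: Vmax,app = Vmax/α (and Km,app = Km/α) with α = 1 + [I]/Ki.
α = Vmax/Vmax,app = 547/268 = 2.041.
Ki = [I]/(α − 1) = 0.120/1.041 = 0.115 nM.

0.115 nM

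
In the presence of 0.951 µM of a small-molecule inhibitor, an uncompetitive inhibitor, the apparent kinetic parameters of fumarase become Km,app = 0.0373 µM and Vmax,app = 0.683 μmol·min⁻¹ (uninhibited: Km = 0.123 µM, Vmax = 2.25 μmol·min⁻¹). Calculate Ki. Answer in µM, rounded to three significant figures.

0.415 µM

Uncompetitive: Vmax,app = Vmax/α (and Km,app = Km/α) with α = 1 + [I]/Ki.
α = Vmax/Vmax,app = 2.25/0.683 = 3.294.
Since α = 1 + [I]/Ki, [I]/Ki = 3.294 − 1 = 2.294 and Ki = 0.951/2.294 = 0.415 µM.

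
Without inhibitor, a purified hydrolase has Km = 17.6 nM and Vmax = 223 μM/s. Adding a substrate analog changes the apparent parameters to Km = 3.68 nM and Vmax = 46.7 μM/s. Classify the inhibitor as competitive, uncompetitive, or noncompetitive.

Both Km and Vmax decrease by the same factor (~4.78-fold) — characteristic of uncompetitive inhibition.

uncompetitive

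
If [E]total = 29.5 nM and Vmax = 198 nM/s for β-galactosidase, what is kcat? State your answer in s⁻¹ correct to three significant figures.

6.71 s⁻¹

kcat = Vmax/[E]total = 198 nM/s / 29.5 nM = 6.71 s⁻¹.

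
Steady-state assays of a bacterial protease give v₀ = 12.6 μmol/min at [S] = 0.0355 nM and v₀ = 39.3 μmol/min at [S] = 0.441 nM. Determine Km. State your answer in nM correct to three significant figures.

0.100 nM

From v = Vmax[S]/(Km+[S]), each point gives Vmax = v(Km+[S])/[S].
Equating: 12.6(Km+0.0355)/0.0355 = 39.3(Km+0.441)/0.441.
354.9·Km + 12.6 = 89.12·Km + 39.3, so (354.9 − 89.12)·Km = 39.3 − 12.6.
Km = 26.70/265.8 = 0.100 nM; then Vmax = 12.6(0.100+0.0355)/0.0355 = 48.3 μmol/min.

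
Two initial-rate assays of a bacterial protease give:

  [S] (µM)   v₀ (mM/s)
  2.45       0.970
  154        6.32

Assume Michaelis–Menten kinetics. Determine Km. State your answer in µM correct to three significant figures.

15.1 µM

From v = Vmax[S]/(Km+[S]), each point gives Vmax = v(Km+[S])/[S].
Equating: 0.970(Km+2.45)/2.45 = 6.32(Km+154)/154.
0.3959·Km + 0.970 = 0.04104·Km + 6.32, so (0.3959 − 0.04104)·Km = 6.32 − 0.970.
Km = 5.350/0.3549 = 15.1 µM; then Vmax = 0.970(15.1+2.45)/2.45 = 6.94 mM/s.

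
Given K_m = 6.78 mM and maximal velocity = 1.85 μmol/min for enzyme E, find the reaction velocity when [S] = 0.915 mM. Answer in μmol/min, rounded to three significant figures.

0.220 μmol/min

[S]/(Km+[S]) = 0.915/7.695 = 0.1189, the fractional saturation.
v = 0.1189 × Vmax = 0.1189 × 1.85 = 0.220 μmol/min.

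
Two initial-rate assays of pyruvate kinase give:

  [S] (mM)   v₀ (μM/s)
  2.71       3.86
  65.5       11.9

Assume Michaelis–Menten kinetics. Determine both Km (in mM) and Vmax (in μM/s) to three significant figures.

Km = 6.47 mM; Vmax = 13.1 μM/s

From v = Vmax[S]/(Km+[S]), each point gives Vmax = v(Km+[S])/[S].
Equating: 3.86(Km+2.71)/2.71 = 11.9(Km+65.5)/65.5.
1.424·Km + 3.86 = 0.1817·Km + 11.9, so (1.424 − 0.1817)·Km = 11.9 − 3.86.
Km = 8.040/1.243 = 6.47 mM; then Vmax = 3.86(6.47+2.71)/2.71 = 13.1 μM/s.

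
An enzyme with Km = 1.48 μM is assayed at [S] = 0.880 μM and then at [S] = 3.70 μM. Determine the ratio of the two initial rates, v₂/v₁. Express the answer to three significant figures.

Since Vmax cancels, v₂/v₁ = [S]₂(Km+[S]₁) / [S]₁(Km+[S]₂).
= 3.70×(1.48+0.880) / (0.880×(1.48+3.70)) = 8.732/4.558 = 1.92.

1.92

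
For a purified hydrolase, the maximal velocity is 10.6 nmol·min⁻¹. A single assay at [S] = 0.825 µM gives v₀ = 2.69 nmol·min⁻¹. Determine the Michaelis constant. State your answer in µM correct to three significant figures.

v/Vmax = 2.69/10.6 = 0.2538 = [S]/(Km+[S]).
So Km + [S] = [S]/0.2538 = 3.251 µM, giving Km = 3.251 − 0.825 = 2.43 µM.

2.43 µM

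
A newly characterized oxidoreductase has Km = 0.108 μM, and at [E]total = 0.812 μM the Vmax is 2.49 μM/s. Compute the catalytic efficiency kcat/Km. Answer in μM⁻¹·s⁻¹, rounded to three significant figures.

kcat = Vmax/[E]total = 2.49/0.812 = 3.07 s⁻¹.
kcat/Km = 3.07/0.108 = 28.4 μM⁻¹·s⁻¹.

28.4 μM⁻¹·s⁻¹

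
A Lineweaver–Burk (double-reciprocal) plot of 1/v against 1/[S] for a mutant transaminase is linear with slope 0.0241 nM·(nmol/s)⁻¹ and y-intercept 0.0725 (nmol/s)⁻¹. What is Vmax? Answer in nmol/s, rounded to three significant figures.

The y-intercept of a Lineweaver–Burk plot equals 1/Vmax, so Vmax = 1/0.0725 = 13.8 nmol/s.

13.8 nmol/s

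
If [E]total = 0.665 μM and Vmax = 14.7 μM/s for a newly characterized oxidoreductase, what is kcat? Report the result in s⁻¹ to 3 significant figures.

kcat = Vmax/[E]total = 14.7 μM/s / 0.665 μM = 22.1 s⁻¹.

22.1 s⁻¹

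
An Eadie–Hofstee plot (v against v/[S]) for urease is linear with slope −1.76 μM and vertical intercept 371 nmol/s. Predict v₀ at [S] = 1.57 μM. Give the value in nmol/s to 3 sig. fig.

In the Eadie–Hofstee form v = Vmax − Km·(v/[S]), the slope is −Km and the intercept is Vmax, so Km = 1.76 μM and Vmax = 371 nmol/s.
v = 371 × 1.57/(1.76 + 1.57) = 175 nmol/s.

175 nmol/s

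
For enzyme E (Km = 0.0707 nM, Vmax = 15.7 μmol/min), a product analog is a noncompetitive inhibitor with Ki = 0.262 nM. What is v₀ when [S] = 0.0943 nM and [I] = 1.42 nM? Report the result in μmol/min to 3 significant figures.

α = 1 + [I]/Ki = 1 + 1.42/0.262 = 6.420.
For a noncompetitive inhibitor, Vmax is reduced to Vmax/α while Km is unchanged: Km,app = 0.0707 nM, Vmax,app = 2.45 μmol/min.
v = Vmax,app·[S]/(Km,app + [S]) = 2.45 × 0.0943/(0.0707 + 0.0943) = 1.40 μmol/min.

1.40 μmol/min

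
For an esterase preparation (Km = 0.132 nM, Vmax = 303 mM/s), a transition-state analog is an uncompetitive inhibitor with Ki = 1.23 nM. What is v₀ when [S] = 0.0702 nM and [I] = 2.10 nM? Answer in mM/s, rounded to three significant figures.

α = 1 + [I]/Ki = 1 + 2.10/1.23 = 2.707.
For an uncompetitive inhibitor, both parameters are divided by α, giving Vmax/α and Km/α: Km,app = 0.0488 nM, Vmax,app = 112 mM/s.
v = Vmax,app·[S]/(Km,app + [S]) = 112 × 0.0702/(0.0488 + 0.0702) = 66.0 mM/s.

66.0 mM/s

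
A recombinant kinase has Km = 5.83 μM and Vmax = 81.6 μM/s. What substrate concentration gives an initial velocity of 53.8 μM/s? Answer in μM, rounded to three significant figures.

The required fractional saturation is v/Vmax = 53.8/81.6 = 0.6593.
Then [S]/(Km+[S]) = 0.6593 ⇒ [S] = 5.83 × 0.6593/(1 − 0.6593) = 11.3 μM.

11.3 μM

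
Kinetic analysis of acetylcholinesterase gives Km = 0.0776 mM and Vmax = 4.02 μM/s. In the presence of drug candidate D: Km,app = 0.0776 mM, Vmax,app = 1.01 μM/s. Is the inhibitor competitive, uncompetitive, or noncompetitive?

noncompetitive

Vmax decreases (4.02 → 1.01 μM/s) while Km is unchanged — pure noncompetitive inhibition.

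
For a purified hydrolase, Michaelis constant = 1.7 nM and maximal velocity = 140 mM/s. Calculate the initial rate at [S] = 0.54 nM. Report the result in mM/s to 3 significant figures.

v = Vmax·[S]/(Km + [S]) = 140 × 0.54 / (1.7 + 0.54)
  = 75.60 / 2.240 = 33.8 mM/s.

33.8 mM/s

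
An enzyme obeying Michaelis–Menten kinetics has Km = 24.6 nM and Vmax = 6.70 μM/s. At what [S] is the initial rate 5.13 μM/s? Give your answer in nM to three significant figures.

Rearranging v = Vmax[S]/(Km+[S]) gives [S] = Km·v/(Vmax − v).
[S] = 24.6 × 5.13 / (6.70 − 5.13) = 126.2/1.570 = 80.4 nM.

80.4 nM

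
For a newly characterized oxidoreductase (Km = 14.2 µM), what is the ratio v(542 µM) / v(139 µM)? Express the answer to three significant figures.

The fractional saturations are [S]/(Km+[S]) = 139/153.2 = 0.9073 and 542/556.2 = 0.9745.
v₂/v₁ is just their ratio: 0.9745/0.9073 = 1.07.

1.07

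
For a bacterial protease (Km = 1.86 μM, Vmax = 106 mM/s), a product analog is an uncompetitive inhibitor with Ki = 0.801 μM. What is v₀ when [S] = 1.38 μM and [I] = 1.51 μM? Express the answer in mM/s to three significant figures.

α = 1 + [I]/Ki = 1 + 1.51/0.801 = 2.885.
For an uncompetitive inhibitor, both parameters are divided by α, giving Vmax/α and Km/α: Km,app = 0.645 μM, Vmax,app = 36.7 mM/s.
v = Vmax,app·[S]/(Km,app + [S]) = 36.7 × 1.38/(0.645 + 1.38) = 25.0 mM/s.

25.0 mM/s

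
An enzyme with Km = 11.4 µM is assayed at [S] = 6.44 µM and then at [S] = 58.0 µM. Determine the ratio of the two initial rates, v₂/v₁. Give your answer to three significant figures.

2.32

Since Vmax cancels, v₂/v₁ = [S]₂(Km+[S]₁) / [S]₁(Km+[S]₂).
= 58.0×(11.4+6.44) / (6.44×(11.4+58.0)) = 1035/446.9 = 2.32.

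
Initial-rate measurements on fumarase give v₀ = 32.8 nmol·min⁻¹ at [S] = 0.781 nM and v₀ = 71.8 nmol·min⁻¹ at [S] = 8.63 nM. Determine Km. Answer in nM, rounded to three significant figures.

1.16 nM

In reciprocal form, 1/v = (Km/Vmax)·(1/[S]) + 1/Vmax. The two points give (1/[S], 1/v) = (1.280, 0.03049) and (0.1159, 0.01393).
Slope = (0.03049 − 0.01393)/(1.280 − 0.1159) = 0.01422; intercept = 0.03049 − 0.01422×1.280 = 0.01228.
Vmax = 1/intercept = 81.4 nmol·min⁻¹; Km = slope × Vmax = 0.01422 × 81.4 = 1.16 nM.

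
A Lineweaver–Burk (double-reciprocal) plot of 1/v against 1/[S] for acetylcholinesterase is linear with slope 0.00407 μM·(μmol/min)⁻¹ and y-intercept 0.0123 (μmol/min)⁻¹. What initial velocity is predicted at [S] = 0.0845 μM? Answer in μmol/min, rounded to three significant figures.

The y-intercept is 1/Vmax, so Vmax = 1/0.0123 = 81.3 μmol/min.
The slope is Km/Vmax, so Km = 0.00407 × 81.3 = 0.331 μM.
Then v = 81.3 × 0.0845/(0.331 + 0.0845) = 16.5 μmol/min.

16.5 μmol/min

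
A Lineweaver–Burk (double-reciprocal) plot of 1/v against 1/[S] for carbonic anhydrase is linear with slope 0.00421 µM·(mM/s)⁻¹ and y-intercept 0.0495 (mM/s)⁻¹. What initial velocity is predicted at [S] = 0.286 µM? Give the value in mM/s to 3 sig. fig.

The y-intercept is 1/Vmax, so Vmax = 1/0.0495 = 20.2 mM/s.
The slope is Km/Vmax, so Km = 0.00421 × 20.2 = 0.0851 µM.
Then v = 20.2 × 0.286/(0.0851 + 0.286) = 15.6 mM/s.

15.6 mM/s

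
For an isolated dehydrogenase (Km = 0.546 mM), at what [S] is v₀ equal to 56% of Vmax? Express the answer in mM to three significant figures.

v/Vmax = [S]/(Km+[S]) = 0.56, so [S] = Km·0.56/(1 − 0.56) = 0.546 × 1.273.
[S] = 0.695 mM.

0.695 mM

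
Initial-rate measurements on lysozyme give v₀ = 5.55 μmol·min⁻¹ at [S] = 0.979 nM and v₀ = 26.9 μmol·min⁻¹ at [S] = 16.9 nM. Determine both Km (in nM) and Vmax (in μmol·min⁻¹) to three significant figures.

In reciprocal form, 1/v = (Km/Vmax)·(1/[S]) + 1/Vmax. The two points give (1/[S], 1/v) = (1.021, 0.1802) and (0.05917, 0.03717).
Slope = (0.1802 − 0.03717)/(1.021 − 0.05917) = 0.1486; intercept = 0.1802 − 0.1486×1.021 = 0.02838.
Vmax = 1/intercept = 35.2 μmol·min⁻¹; Km = slope × Vmax = 0.1486 × 35.2 = 5.24 nM.

Km = 5.24 nM; Vmax = 35.2 μmol·min⁻¹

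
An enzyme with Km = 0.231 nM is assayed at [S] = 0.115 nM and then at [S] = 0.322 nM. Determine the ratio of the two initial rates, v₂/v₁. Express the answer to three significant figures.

1.75

Since Vmax cancels, v₂/v₁ = [S]₂(Km+[S]₁) / [S]₁(Km+[S]₂).
= 0.322×(0.231+0.115) / (0.115×(0.231+0.322)) = 0.1114/0.06360 = 1.75.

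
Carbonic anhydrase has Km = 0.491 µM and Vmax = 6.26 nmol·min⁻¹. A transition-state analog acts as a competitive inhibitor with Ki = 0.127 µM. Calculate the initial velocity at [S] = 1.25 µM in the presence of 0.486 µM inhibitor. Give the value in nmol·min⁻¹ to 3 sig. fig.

α = 1 + [I]/Ki = 1 + 0.486/0.127 = 4.827.
For a competitive inhibitor, Vmax is unchanged and the apparent Km becomes α·Km: Km,app = 2.37 µM, Vmax,app = 6.26 nmol·min⁻¹.
v = Vmax,app·[S]/(Km,app + [S]) = 6.26 × 1.25/(2.37 + 1.25) = 2.16 nmol·min⁻¹.

2.16 nmol·min⁻¹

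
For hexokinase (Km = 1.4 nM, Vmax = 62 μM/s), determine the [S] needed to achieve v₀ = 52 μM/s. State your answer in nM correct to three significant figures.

Rearranging v = Vmax[S]/(Km+[S]) gives [S] = Km·v/(Vmax − v).
[S] = 1.4 × 52 / (62 − 52) = 72.80/10.00 = 7.28 nM.

7.28 nM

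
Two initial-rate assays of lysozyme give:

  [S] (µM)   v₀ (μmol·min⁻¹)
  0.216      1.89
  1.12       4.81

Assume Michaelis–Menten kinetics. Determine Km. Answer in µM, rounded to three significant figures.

0.655 µM

In reciprocal form, 1/v = (Km/Vmax)·(1/[S]) + 1/Vmax. The two points give (1/[S], 1/v) = (4.630, 0.5291) and (0.8929, 0.2079).
Slope = (0.5291 − 0.2079)/(4.630 − 0.8929) = 0.08596; intercept = 0.5291 − 0.08596×4.630 = 0.1312.
Vmax = 1/intercept = 7.62 μmol·min⁻¹; Km = slope × Vmax = 0.08596 × 7.62 = 0.655 µM.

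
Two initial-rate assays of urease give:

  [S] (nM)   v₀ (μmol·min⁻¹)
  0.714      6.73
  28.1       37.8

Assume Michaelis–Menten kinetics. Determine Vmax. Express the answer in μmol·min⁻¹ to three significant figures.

43.0 μmol·min⁻¹

From v = Vmax[S]/(Km+[S]), each point gives Vmax = v(Km+[S])/[S].
Equating: 6.73(Km+0.714)/0.714 = 37.8(Km+28.1)/28.1.
9.426·Km + 6.73 = 1.345·Km + 37.8, so (9.426 − 1.345)·Km = 37.8 − 6.73.
Km = 31.07/8.081 = 3.85 nM; then Vmax = 6.73(3.85+0.714)/0.714 = 43.0 μmol·min⁻¹.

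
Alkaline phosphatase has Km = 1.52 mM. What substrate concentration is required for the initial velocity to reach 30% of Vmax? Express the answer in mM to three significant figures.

0.651 mM

v/Vmax = [S]/(Km+[S]) = 0.3, so [S] = Km·0.3/(1 − 0.3) = 1.52 × 0.4286.
[S] = 0.651 mM.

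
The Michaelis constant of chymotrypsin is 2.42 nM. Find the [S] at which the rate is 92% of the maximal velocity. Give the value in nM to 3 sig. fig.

27.8 nM

v/Vmax = [S]/(Km+[S]) = 0.92, so [S] = Km·0.92/(1 − 0.92) = 2.42 × 11.50.
[S] = 27.8 nM.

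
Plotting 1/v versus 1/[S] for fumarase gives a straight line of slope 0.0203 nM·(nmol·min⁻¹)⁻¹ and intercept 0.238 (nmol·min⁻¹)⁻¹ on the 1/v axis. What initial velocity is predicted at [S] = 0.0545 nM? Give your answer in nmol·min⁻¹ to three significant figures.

1.64 nmol·min⁻¹

The y-intercept is 1/Vmax, so Vmax = 1/0.238 = 4.20 nmol·min⁻¹.
The slope is Km/Vmax, so Km = 0.0203 × 4.20 = 0.0853 nM.
Then v = 4.20 × 0.0545/(0.0853 + 0.0545) = 1.64 nmol·min⁻¹.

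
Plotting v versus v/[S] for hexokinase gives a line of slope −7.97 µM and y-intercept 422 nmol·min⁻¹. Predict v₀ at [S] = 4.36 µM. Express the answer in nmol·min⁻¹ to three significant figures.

In the Eadie–Hofstee form v = Vmax − Km·(v/[S]), the slope is −Km and the intercept is Vmax, so Km = 7.97 µM and Vmax = 422 nmol·min⁻¹.
v = 422 × 4.36/(7.97 + 4.36) = 149 nmol·min⁻¹.

149 nmol·min⁻¹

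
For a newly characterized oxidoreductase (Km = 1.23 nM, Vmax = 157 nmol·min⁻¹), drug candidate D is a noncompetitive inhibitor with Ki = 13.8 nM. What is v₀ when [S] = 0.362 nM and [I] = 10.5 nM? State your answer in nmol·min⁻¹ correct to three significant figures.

α = 1 + [I]/Ki = 1 + 10.5/13.8 = 1.761.
For a noncompetitive inhibitor, Vmax is reduced to Vmax/α while Km is unchanged: Km,app = 1.23 nM, Vmax,app = 89.2 nmol·min⁻¹.
v = Vmax,app·[S]/(Km,app + [S]) = 89.2 × 0.362/(1.23 + 0.362) = 20.3 nmol·min⁻¹.

20.3 nmol·min⁻¹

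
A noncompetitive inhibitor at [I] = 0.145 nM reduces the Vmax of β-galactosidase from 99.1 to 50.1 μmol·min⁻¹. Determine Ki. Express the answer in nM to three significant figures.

Noncompetitive: Vmax,app = Vmax/α with α = 1 + [I]/Ki.
α = Vmax/Vmax,app = 99.1/50.1 = 1.978.
Since α = 1 + [I]/Ki, [I]/Ki = 1.978 − 1 = 0.9780 and Ki = 0.145/0.9780 = 0.148 nM.

0.148 nM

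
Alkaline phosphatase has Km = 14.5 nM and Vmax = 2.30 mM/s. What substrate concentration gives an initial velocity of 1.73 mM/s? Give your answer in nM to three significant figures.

44.0 nM

The required fractional saturation is v/Vmax = 1.73/2.30 = 0.7522.
Then [S]/(Km+[S]) = 0.7522 ⇒ [S] = 14.5 × 0.7522/(1 − 0.7522) = 44.0 nM.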